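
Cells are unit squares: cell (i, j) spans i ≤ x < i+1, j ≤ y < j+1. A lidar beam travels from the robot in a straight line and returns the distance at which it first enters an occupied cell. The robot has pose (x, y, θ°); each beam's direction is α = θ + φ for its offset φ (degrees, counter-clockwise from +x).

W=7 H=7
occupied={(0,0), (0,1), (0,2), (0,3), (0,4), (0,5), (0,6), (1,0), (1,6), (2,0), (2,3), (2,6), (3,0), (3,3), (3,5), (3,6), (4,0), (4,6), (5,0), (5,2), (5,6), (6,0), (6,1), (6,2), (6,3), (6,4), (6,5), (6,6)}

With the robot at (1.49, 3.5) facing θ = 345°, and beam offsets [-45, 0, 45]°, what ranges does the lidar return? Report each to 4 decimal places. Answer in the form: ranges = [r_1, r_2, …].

ranges = [2.8868, 0.5280, 0.5889]

beam 1: φ=-45°, α=300°
  cosα=0.5000 sinα=-0.8660 | (1,3) | tMaxX 1.0200 tMaxY 0.5774 | tΔX 2.0000 tΔY 1.1547
    t=0.5774 [y] (1,2)
    t=1.0200 [x] (2,2)
    t=1.7321 [y] (2,1)
    t=2.8868 [y] (2,0) — stop
  → r_1 = 2.8868
beam 2: φ=0°, α=345°
  cosα=0.9659 sinα=-0.2588 | (1,3) | tMaxX 0.5280 tMaxY 1.9319 | tΔX 1.0353 tΔY 3.8637
    t=0.5280 [x] (2,3) — stop
  → r_2 = 0.5280
beam 3: φ=45°, α=30°
  cosα=0.8660 sinα=0.5000 | (1,3) | tMaxX 0.5889 tMaxY 1.0000 | tΔX 1.1547 tΔY 2.0000
    t=0.5889 [x] (2,3) — stop
  → r_3 = 0.5889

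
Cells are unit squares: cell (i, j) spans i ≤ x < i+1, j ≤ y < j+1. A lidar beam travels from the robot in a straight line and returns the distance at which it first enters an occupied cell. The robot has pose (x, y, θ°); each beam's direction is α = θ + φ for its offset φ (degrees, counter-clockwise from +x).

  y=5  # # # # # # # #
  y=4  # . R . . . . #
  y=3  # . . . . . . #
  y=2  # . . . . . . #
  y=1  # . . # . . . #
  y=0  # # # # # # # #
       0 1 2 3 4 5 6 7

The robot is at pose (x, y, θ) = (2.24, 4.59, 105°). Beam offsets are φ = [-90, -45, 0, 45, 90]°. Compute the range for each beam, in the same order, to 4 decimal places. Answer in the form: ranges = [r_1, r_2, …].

beam 1: φ=-90°, α=15°
  d=(0.9659,0.2588)  start (2,4)  tX=0.7868 tY=1.5841  stride 1/|dx|=1.0353 1/|dy|=3.8637
    cross x-line → (3,4), t=0.7868
    cross y-line → (3,5), t=1.5841 (wall)
  → r_1 = 1.5841
beam 2: φ=-45°, α=60°
  d=(0.5000,0.8660)  start (2,4)  tX=1.5200 tY=0.4734  stride 1/|dx|=2.0000 1/|dy|=1.1547
    cross y-line → (2,5), t=0.4734 (wall)
  → r_2 = 0.4734
beam 3: φ=0°, α=105°
  d=(-0.2588,0.9659)  start (2,4)  tX=0.9273 tY=0.4245  stride 1/|dx|=3.8637 1/|dy|=1.0353
    cross y-line → (2,5), t=0.4245 (wall)
  → r_3 = 0.4245
beam 4: φ=45°, α=150°
  d=(-0.8660,0.5000)  start (2,4)  tX=0.2771 tY=0.8200  stride 1/|dx|=1.1547 1/|dy|=2.0000
    cross x-line → (1,4), t=0.2771
    cross y-line → (1,5), t=0.8200 (wall)
  → r_4 = 0.8200
beam 5: φ=90°, α=195°
  d=(-0.9659,-0.2588)  start (2,4)  tX=0.2485 tY=2.2796  stride 1/|dx|=1.0353 1/|dy|=3.8637
    cross x-line → (1,4), t=0.2485
    cross x-line → (0,4), t=1.2837 (wall)
  → r_5 = 1.2837

ranges = [1.5841, 0.4734, 0.4245, 0.8200, 1.2837]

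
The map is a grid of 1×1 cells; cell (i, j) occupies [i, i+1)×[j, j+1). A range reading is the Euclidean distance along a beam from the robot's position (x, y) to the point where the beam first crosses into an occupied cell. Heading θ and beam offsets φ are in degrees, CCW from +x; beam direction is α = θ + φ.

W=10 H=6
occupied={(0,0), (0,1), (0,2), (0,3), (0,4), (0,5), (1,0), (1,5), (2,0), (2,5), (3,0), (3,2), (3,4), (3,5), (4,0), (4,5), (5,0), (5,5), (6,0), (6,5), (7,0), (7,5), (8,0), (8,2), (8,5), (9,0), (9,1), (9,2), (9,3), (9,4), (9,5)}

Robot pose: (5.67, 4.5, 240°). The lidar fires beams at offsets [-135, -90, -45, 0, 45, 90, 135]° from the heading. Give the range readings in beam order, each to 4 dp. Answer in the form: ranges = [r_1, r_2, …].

ranges = [0.5176, 1.0000, 1.7289, 4.0415, 3.6235, 3.0000, 1.9319]

beam 1: φ=-135°, α=105°
  d=(-0.2588,0.9659)  start (5,4)  tX=2.5887 tY=0.5176  stride 1/|dx|=3.8637 1/|dy|=1.0353
    cross y-line → (5,5), t=0.5176 (wall)
  → r_1 = 0.5176
beam 2: φ=-90°, α=150°
  d=(-0.8660,0.5000)  start (5,4)  tX=0.7736 tY=1.0000  stride 1/|dx|=1.1547 1/|dy|=2.0000
    cross x-line → (4,4), t=0.7736
    cross y-line → (4,5), t=1.0000 (wall)
  → r_2 = 1.0000
beam 3: φ=-45°, α=195°
  d=(-0.9659,-0.2588)  start (5,4)  tX=0.6936 tY=1.9319  stride 1/|dx|=1.0353 1/|dy|=3.8637
    cross x-line → (4,4), t=0.6936
    cross x-line → (3,4), t=1.7289 (wall)
  → r_3 = 1.7289
beam 4: φ=0°, α=240°
  d=(-0.5000,-0.8660)  start (5,4)  tX=1.3400 tY=0.5774  stride 1/|dx|=2.0000 1/|dy|=1.1547
    cross y-line → (5,3), t=0.5774
    cross x-line → (4,3), t=1.3400
    cross y-line → (4,2), t=1.7321
    cross y-line → (4,1), t=2.8868
    cross x-line → (3,1), t=3.3400
    cross y-line → (3,0), t=4.0415 (wall)
  → r_4 = 4.0415
beam 5: φ=45°, α=285°
  d=(0.2588,-0.9659)  start (5,4)  tX=1.2750 tY=0.5176  stride 1/|dx|=3.8637 1/|dy|=1.0353
    cross y-line → (5,3), t=0.5176
    cross x-line → (6,3), t=1.2750
    cross y-line → (6,2), t=1.5529
    cross y-line → (6,1), t=2.5882
    cross y-line → (6,0), t=3.6235 (wall)
  → r_5 = 3.6235
beam 6: φ=90°, α=330°
  d=(0.8660,-0.5000)  start (5,4)  tX=0.3811 tY=1.0000  stride 1/|dx|=1.1547 1/|dy|=2.0000
    cross x-line → (6,4), t=0.3811
    cross y-line → (6,3), t=1.0000
    cross x-line → (7,3), t=1.5358
    cross x-line → (8,3), t=2.6905
    cross y-line → (8,2), t=3.0000 (wall)
  → r_6 = 3.0000
beam 7: φ=135°, α=15°
  d=(0.9659,0.2588)  start (5,4)  tX=0.3416 tY=1.9319  stride 1/|dx|=1.0353 1/|dy|=3.8637
    cross x-line → (6,4), t=0.3416
    cross x-line → (7,4), t=1.3769
    cross y-line → (7,5), t=1.9319 (wall)
  → r_7 = 1.9319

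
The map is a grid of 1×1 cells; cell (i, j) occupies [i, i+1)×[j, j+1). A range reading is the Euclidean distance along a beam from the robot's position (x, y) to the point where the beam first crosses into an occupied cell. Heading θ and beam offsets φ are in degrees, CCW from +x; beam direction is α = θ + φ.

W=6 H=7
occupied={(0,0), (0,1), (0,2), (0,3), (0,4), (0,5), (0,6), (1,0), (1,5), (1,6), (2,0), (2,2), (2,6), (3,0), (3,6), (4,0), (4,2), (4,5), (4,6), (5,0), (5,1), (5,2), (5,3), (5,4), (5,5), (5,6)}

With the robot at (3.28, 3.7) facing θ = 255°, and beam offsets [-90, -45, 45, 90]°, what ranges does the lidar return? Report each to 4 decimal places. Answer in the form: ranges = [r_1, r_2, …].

beam 1: φ=-90°, α=165°
  d=(-0.9659,0.2588)  start (3,3)  tX=0.2899 tY=1.1591  stride 1/|dx|=1.0353 1/|dy|=3.8637
    cross x-line → (2,3), t=0.2899
    cross y-line → (2,4), t=1.1591
    cross x-line → (1,4), t=1.3252
    cross x-line → (0,4), t=2.3604 (wall)
  → r_1 = 2.3604
beam 2: φ=-45°, α=210°
  d=(-0.8660,-0.5000)  start (3,3)  tX=0.3233 tY=1.4000  stride 1/|dx|=1.1547 1/|dy|=2.0000
    cross x-line → (2,3), t=0.3233
    cross y-line → (2,2), t=1.4000 (wall)
  → r_2 = 1.4000
beam 3: φ=45°, α=300°
  d=(0.5000,-0.8660)  start (3,3)  tX=1.4400 tY=0.8083  stride 1/|dx|=2.0000 1/|dy|=1.1547
    cross y-line → (3,2), t=0.8083
    cross x-line → (4,2), t=1.4400 (wall)
  → r_3 = 1.4400
beam 4: φ=90°, α=345°
  d=(0.9659,-0.2588)  start (3,3)  tX=0.7454 tY=2.7046  stride 1/|dx|=1.0353 1/|dy|=3.8637
    cross x-line → (4,3), t=0.7454
    cross x-line → (5,3), t=1.7807 (wall)
  → r_4 = 1.7807

ranges = [2.3604, 1.4000, 1.4400, 1.7807]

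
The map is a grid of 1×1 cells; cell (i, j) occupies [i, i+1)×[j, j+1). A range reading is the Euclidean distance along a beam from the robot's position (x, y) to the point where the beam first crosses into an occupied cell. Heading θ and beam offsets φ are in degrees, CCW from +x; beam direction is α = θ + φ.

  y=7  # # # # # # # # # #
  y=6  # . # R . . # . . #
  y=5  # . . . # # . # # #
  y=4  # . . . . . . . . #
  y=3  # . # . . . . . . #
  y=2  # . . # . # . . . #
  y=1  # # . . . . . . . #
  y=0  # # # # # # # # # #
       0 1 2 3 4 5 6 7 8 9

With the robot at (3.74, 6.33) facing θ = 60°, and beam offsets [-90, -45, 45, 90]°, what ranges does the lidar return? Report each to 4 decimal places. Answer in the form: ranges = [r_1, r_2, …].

beam 1: φ=-90°, α=330°
  d=(0.8660,-0.5000)  start (3,6)  tX=0.3002 tY=0.6600  stride 1/|dx|=1.1547 1/|dy|=2.0000
    cross x-line → (4,6), t=0.3002
    cross y-line → (4,5), t=0.6600 (wall)
  → r_1 = 0.6600
beam 2: φ=-45°, α=15°
  d=(0.9659,0.2588)  start (3,6)  tX=0.2692 tY=2.5887  stride 1/|dx|=1.0353 1/|dy|=3.8637
    cross x-line → (4,6), t=0.2692
    cross x-line → (5,6), t=1.3044
    cross x-line → (6,6), t=2.3397 (wall)
  → r_2 = 2.3397
beam 3: φ=45°, α=105°
  d=(-0.2588,0.9659)  start (3,6)  tX=2.8591 tY=0.6936  stride 1/|dx|=3.8637 1/|dy|=1.0353
    cross y-line → (3,7), t=0.6936 (wall)
  → r_3 = 0.6936
beam 4: φ=90°, α=150°
  d=(-0.8660,0.5000)  start (3,6)  tX=0.8545 tY=1.3400  stride 1/|dx|=1.1547 1/|dy|=2.0000
    cross x-line → (2,6), t=0.8545 (wall)
  → r_4 = 0.8545

ranges = [0.6600, 2.3397, 0.6936, 0.8545]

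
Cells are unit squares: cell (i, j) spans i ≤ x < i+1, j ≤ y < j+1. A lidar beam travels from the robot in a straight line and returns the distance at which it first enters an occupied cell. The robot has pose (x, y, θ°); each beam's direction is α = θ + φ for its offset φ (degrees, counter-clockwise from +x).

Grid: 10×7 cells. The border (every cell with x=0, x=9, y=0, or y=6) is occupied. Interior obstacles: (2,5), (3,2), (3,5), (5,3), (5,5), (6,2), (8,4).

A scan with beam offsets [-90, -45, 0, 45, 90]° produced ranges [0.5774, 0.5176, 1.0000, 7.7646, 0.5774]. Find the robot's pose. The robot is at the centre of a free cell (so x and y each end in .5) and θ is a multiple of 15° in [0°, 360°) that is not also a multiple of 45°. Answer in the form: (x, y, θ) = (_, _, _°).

(x, y, θ) = (8.5, 5.5, 150°)

Enumerate (i+0.5, j+0.5, θ) over the 33 free cells and 16 admissible headings. For each, cast all 5 beams and compare to the given ranges.
  (2.5, 4.5, 210°): beam 2 = 1.5529 ≠ 0.5176 ✗
  (1.5, 2.5, 240°): beam 4 = 1.5529 ≠ 7.7646 ✗
  (1.5, 4.5, 330°): beam 1 = 1.0000 ≠ 0.5774 ✗
  (6.5, 5.5, 105°): beam 1 = 1.9319 ≠ 0.5774 ✗
  …
  (8.5, 5.5, 150°): r_1=0.5774, r_2=0.5176, r_3=1.0000, r_4=7.7646, r_5=0.5774 — all match ✓
Unique over the lattice → pose = (8.5, 5.5, 150°).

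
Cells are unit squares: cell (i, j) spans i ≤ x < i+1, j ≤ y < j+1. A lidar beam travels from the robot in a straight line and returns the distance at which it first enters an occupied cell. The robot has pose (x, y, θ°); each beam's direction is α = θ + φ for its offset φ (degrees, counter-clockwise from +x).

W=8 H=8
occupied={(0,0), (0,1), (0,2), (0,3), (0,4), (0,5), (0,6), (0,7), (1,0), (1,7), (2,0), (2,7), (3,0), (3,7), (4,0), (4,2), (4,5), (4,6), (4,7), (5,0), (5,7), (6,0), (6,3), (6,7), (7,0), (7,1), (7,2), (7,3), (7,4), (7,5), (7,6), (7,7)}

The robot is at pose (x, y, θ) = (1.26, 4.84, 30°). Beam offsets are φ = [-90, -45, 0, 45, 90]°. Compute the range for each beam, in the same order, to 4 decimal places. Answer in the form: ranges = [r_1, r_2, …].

ranges = [4.4341, 4.9072, 3.1639, 2.2362, 0.5200]

beam 1: φ=-90°, α=300°
  cosα=0.5000 sinα=-0.8660 | (1,4) | tMaxX 1.4800 tMaxY 0.9699 | tΔX 2.0000 tΔY 1.1547
    t=0.9699 [y] (1,3)
    t=1.4800 [x] (2,3)
    t=2.1246 [y] (2,2)
    t=3.2793 [y] (2,1)
    t=3.4800 [x] (3,1)
    t=4.4341 [y] (3,0) — stop
  → r_1 = 4.4341
beam 2: φ=-45°, α=345°
  cosα=0.9659 sinα=-0.2588 | (1,4) | tMaxX 0.7661 tMaxY 3.2455 | tΔX 1.0353 tΔY 3.8637
    t=0.7661 [x] (2,4)
    t=1.8014 [x] (3,4)
    t=2.8367 [x] (4,4)
    t=3.2455 [y] (4,3)
    t=3.8719 [x] (5,3)
    t=4.9072 [x] (6,3) — stop
  → r_2 = 4.9072
beam 3: φ=0°, α=30°
  cosα=0.8660 sinα=0.5000 | (1,4) | tMaxX 0.8545 tMaxY 0.3200 | tΔX 1.1547 tΔY 2.0000
    t=0.3200 [y] (1,5)
    t=0.8545 [x] (2,5)
    t=2.0092 [x] (3,5)
    t=2.3200 [y] (3,6)
    t=3.1639 [x] (4,6) — stop
  → r_3 = 3.1639
beam 4: φ=45°, α=75°
  cosα=0.2588 sinα=0.9659 | (1,4) | tMaxX 2.8591 tMaxY 0.1656 | tΔX 3.8637 tΔY 1.0353
    t=0.1656 [y] (1,5)
    t=1.2009 [y] (1,6)
    t=2.2362 [y] (1,7) — stop
  → r_4 = 2.2362
beam 5: φ=90°, α=120°
  cosα=-0.5000 sinα=0.8660 | (1,4) | tMaxX 0.5200 tMaxY 0.1848 | tΔX 2.0000 tΔY 1.1547
    t=0.1848 [y] (1,5)
    t=0.5200 [x] (0,5) — stop
  → r_5 = 0.5200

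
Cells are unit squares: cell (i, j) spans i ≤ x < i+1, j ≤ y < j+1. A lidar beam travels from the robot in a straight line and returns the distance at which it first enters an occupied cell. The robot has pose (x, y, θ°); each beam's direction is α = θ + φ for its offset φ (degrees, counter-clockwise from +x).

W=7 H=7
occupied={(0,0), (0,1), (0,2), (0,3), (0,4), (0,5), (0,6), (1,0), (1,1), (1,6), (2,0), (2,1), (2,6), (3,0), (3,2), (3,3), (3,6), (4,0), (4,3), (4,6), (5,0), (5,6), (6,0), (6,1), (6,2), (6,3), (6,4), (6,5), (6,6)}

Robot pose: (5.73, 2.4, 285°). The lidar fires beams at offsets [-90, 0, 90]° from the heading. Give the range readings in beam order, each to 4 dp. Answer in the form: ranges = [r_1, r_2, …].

beam 1: φ=-90°, α=195°
  cosα=-0.9659 sinα=-0.2588 | (5,2) | tMaxX 0.7558 tMaxY 1.5455 | tΔX 1.0353 tΔY 3.8637
    t=0.7558 [x] (4,2)
    t=1.5455 [y] (4,1)
    t=1.7910 [x] (3,1)
    t=2.8263 [x] (2,1) — stop
  → r_1 = 2.8263
beam 2: φ=0°, α=285°
  cosα=0.2588 sinα=-0.9659 | (5,2) | tMaxX 1.0432 tMaxY 0.4141 | tΔX 3.8637 tΔY 1.0353
    t=0.4141 [y] (5,1)
    t=1.0432 [x] (6,1) — stop
  → r_2 = 1.0432
beam 3: φ=90°, α=15°
  cosα=0.9659 sinα=0.2588 | (5,2) | tMaxX 0.2795 tMaxY 2.3182 | tΔX 1.0353 tΔY 3.8637
    t=0.2795 [x] (6,2) — stop
  → r_3 = 0.2795

ranges = [2.8263, 1.0432, 0.2795]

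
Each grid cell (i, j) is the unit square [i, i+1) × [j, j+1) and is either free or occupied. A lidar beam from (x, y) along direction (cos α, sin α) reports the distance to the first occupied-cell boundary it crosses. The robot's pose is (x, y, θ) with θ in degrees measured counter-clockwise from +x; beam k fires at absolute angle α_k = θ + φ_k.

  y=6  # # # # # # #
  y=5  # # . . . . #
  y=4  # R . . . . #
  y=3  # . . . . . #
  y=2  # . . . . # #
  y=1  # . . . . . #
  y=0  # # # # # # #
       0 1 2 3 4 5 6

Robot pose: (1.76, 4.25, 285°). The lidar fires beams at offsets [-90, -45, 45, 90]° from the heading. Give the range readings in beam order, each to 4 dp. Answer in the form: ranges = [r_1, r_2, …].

ranges = [0.7868, 1.5200, 3.7412, 4.3896]

beam 1: φ=-90°, α=195°
  dir = (cos 195°, sin 195°) = (-0.9659, -0.2588); from cell (1,4)
  next x-line at t=0.7868, next y-line at t=0.9659; Δt_x=1.0353, Δt_y=3.8637
    x: enter (0,4) at t=0.7868 ← occupied
  → r_1 = 0.7868
beam 2: φ=-45°, α=240°
  dir = (cos 240°, sin 240°) = (-0.5000, -0.8660); from cell (1,4)
  next x-line at t=1.5200, next y-line at t=0.2887; Δt_x=2.0000, Δt_y=1.1547
    y: enter (1,3) at t=0.2887
    y: enter (1,2) at t=1.4434
    x: enter (0,2) at t=1.5200 ← occupied
  → r_2 = 1.5200
beam 3: φ=45°, α=330°
  dir = (cos 330°, sin 330°) = (0.8660, -0.5000); from cell (1,4)
  next x-line at t=0.2771, next y-line at t=0.5000; Δt_x=1.1547, Δt_y=2.0000
    x: enter (2,4) at t=0.2771
    y: enter (2,3) at t=0.5000
    x: enter (3,3) at t=1.4318
    y: enter (3,2) at t=2.5000
    x: enter (4,2) at t=2.5865
    x: enter (5,2) at t=3.7412 ← occupied
  → r_3 = 3.7412
beam 4: φ=90°, α=15°
  dir = (cos 15°, sin 15°) = (0.9659, 0.2588); from cell (1,4)
  next x-line at t=0.2485, next y-line at t=2.8978; Δt_x=1.0353, Δt_y=3.8637
    x: enter (2,4) at t=0.2485
    x: enter (3,4) at t=1.2837
    x: enter (4,4) at t=2.3190
    y: enter (4,5) at t=2.8978
    x: enter (5,5) at t=3.3543
    x: enter (6,5) at t=4.3896 ← occupied
  → r_4 = 4.3896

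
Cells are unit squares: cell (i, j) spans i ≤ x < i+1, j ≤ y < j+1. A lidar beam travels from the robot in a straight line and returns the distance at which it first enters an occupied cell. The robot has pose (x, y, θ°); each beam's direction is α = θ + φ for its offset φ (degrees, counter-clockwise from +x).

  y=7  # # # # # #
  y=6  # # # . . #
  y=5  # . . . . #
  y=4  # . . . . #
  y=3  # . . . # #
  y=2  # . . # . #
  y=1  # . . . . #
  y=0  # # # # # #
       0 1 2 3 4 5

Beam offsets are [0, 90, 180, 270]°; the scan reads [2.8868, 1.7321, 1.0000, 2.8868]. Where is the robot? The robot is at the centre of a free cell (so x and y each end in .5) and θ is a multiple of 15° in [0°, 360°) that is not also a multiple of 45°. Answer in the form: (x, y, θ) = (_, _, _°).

(x, y, θ) = (2.5, 3.5, 120°)

Enumerate (i+0.5, j+0.5, θ) over the 20 free cells and 16 admissible headings. For each, cast all 4 beams and compare to the given ranges.
  (3.5, 6.5, 300°): beam 2 = 1.0000 ≠ 1.7321 ✗
  (3.5, 5.5, 210°): beam 3 = 1.7321 ≠ 1.0000 ✗
  (3.5, 6.5, 210°): beam 1 = 0.5774 ≠ 2.8868 ✗
  (2.5, 2.5, 165°): beam 1 = 1.5529 ≠ 2.8868 ✗
  (2.5, 2.5, 210°): beam 1 = 1.7321 ≠ 2.8868 ✗
  …
  (2.5, 3.5, 120°): r_1=2.8868, r_2=1.7321, r_3=1.0000, r_4=2.8868 — all match ✓
No second candidate reproduces the full scan.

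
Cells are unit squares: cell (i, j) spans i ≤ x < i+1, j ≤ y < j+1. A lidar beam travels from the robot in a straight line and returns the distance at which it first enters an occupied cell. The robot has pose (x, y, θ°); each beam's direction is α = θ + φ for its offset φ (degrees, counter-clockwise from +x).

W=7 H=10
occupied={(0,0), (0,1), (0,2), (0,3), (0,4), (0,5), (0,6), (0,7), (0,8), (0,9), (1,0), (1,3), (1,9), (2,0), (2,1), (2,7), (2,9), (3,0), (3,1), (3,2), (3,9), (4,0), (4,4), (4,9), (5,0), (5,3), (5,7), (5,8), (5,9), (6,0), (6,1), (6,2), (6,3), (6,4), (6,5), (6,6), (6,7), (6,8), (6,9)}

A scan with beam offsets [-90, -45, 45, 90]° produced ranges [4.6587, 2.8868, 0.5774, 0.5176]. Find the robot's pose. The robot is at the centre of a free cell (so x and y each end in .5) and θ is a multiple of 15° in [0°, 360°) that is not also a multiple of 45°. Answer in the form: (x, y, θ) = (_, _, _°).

The pose lattice has 31·16 = 496 candidates. Test each by forward raycasting.
  (4.5, 7.5, 75°): beam 1 = 0.5176 ≠ 4.6587 ✗
  (1.5, 6.5, 150°): beam 1 = 1.0000 ≠ 4.6587 ✗
  (3.5, 6.5, 285°): beam 1 = 2.5882 ≠ 4.6587 ✗
  (4.5, 3.5, 255°): beam 1 = 3.6235 ≠ 4.6587 ✗
  …
  (1.5, 4.5, 105°): r_1=4.6587, r_2=2.8868, r_3=0.5774, r_4=0.5176 — all match ✓
Only this pose fits every beam.

(x, y, θ) = (1.5, 4.5, 105°)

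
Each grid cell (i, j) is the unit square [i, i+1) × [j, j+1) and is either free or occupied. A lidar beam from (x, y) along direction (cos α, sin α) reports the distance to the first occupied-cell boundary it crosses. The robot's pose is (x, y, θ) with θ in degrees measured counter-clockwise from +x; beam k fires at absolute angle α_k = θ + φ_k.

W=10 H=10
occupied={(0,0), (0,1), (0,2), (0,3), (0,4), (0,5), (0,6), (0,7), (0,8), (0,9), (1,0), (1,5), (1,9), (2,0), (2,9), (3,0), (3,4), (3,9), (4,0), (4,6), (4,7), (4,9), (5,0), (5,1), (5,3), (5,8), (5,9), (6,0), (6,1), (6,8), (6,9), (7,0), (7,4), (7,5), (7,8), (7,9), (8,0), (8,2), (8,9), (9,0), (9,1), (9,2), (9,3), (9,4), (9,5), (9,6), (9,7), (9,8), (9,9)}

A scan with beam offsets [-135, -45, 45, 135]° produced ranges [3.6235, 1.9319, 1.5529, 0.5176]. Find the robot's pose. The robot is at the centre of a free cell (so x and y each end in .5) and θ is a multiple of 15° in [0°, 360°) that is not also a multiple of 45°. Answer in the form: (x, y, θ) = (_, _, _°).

(x, y, θ) = (3.5, 5.5, 120°)

The pose lattice has 51·16 = 816 candidates. Test each by forward raycasting.
  (7.5, 3.5, 300°): beam 1 = 1.5529 ≠ 3.6235 ✗
  (2.5, 3.5, 105°): beam 1 = 3.0000 ≠ 3.6235 ✗
  (5.5, 4.5, 300°): beam 1 = 1.5529 ≠ 3.6235 ✗
  (7.5, 2.5, 285°): beam 1 = 1.7321 ≠ 3.6235 ✗
  …
  (3.5, 5.5, 120°): r_1=3.6235, r_2=1.9319, r_3=1.5529, r_4=0.5176 — all match ✓
No second candidate reproduces the full scan.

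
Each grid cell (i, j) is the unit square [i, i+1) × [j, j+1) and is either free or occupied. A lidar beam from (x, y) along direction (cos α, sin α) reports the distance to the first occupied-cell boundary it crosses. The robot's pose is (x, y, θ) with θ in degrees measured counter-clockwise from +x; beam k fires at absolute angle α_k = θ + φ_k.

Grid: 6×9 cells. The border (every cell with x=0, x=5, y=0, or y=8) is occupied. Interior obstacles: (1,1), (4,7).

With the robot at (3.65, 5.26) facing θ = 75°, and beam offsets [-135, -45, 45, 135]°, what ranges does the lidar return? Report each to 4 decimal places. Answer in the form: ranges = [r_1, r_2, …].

ranges = [2.7000, 1.5588, 3.1639, 3.0600]

beam 1: φ=-135°, α=300°
  d=(0.5000,-0.8660)  start (3,5)  tX=0.7000 tY=0.3002  stride 1/|dx|=2.0000 1/|dy|=1.1547
    cross y-line → (3,4), t=0.3002
    cross x-line → (4,4), t=0.7000
    cross y-line → (4,3), t=1.4549
    cross y-line → (4,2), t=2.6096
    cross x-line → (5,2), t=2.7000 (wall)
  → r_1 = 2.7000
beam 2: φ=-45°, α=30°
  d=(0.8660,0.5000)  start (3,5)  tX=0.4041 tY=1.4800  stride 1/|dx|=1.1547 1/|dy|=2.0000
    cross x-line → (4,5), t=0.4041
    cross y-line → (4,6), t=1.4800
    cross x-line → (5,6), t=1.5588 (wall)
  → r_2 = 1.5588
beam 3: φ=45°, α=120°
  d=(-0.5000,0.8660)  start (3,5)  tX=1.3000 tY=0.8545  stride 1/|dx|=2.0000 1/|dy|=1.1547
    cross y-line → (3,6), t=0.8545
    cross x-line → (2,6), t=1.3000
    cross y-line → (2,7), t=2.0092
    cross y-line → (2,8), t=3.1639 (wall)
  → r_3 = 3.1639
beam 4: φ=135°, α=210°
  d=(-0.8660,-0.5000)  start (3,5)  tX=0.7506 tY=0.5200  stride 1/|dx|=1.1547 1/|dy|=2.0000
    cross y-line → (3,4), t=0.5200
    cross x-line → (2,4), t=0.7506
    cross x-line → (1,4), t=1.9053
    cross y-line → (1,3), t=2.5200
    cross x-line → (0,3), t=3.0600 (wall)
  → r_4 = 3.0600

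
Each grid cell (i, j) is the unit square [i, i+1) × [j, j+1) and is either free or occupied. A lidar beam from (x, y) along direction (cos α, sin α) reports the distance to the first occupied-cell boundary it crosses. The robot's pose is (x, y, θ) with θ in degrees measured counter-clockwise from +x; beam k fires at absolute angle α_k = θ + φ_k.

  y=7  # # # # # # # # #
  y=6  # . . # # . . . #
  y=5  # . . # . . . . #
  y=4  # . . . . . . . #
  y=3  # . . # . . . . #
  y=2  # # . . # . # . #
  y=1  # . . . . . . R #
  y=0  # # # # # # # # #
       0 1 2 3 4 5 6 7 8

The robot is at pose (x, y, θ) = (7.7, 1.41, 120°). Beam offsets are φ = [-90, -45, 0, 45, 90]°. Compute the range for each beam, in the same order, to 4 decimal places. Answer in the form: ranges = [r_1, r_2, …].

ranges = [0.3464, 1.1591, 1.4000, 2.7952, 0.8200]

beam 1: φ=-90°, α=30°
  cosα=0.8660 sinα=0.5000 | (7,1) | tMaxX 0.3464 tMaxY 1.1800 | tΔX 1.1547 tΔY 2.0000
    t=0.3464 [x] (8,1) — stop
  → r_1 = 0.3464
beam 2: φ=-45°, α=75°
  cosα=0.2588 sinα=0.9659 | (7,1) | tMaxX 1.1591 tMaxY 0.6108 | tΔX 3.8637 tΔY 1.0353
    t=0.6108 [y] (7,2)
    t=1.1591 [x] (8,2) — stop
  → r_2 = 1.1591
beam 3: φ=0°, α=120°
  cosα=-0.5000 sinα=0.8660 | (7,1) | tMaxX 1.4000 tMaxY 0.6813 | tΔX 2.0000 tΔY 1.1547
    t=0.6813 [y] (7,2)
    t=1.4000 [x] (6,2) — stop
  → r_3 = 1.4000
beam 4: φ=45°, α=165°
  cosα=-0.9659 sinα=0.2588 | (7,1) | tMaxX 0.7247 tMaxY 2.2796 | tΔX 1.0353 tΔY 3.8637
    t=0.7247 [x] (6,1)
    t=1.7600 [x] (5,1)
    t=2.2796 [y] (5,2)
    t=2.7952 [x] (4,2) — stop
  → r_4 = 2.7952
beam 5: φ=90°, α=210°
  cosα=-0.8660 sinα=-0.5000 | (7,1) | tMaxX 0.8083 tMaxY 0.8200 | tΔX 1.1547 tΔY 2.0000
    t=0.8083 [x] (6,1)
    t=0.8200 [y] (6,0) — stop
  → r_5 = 0.8200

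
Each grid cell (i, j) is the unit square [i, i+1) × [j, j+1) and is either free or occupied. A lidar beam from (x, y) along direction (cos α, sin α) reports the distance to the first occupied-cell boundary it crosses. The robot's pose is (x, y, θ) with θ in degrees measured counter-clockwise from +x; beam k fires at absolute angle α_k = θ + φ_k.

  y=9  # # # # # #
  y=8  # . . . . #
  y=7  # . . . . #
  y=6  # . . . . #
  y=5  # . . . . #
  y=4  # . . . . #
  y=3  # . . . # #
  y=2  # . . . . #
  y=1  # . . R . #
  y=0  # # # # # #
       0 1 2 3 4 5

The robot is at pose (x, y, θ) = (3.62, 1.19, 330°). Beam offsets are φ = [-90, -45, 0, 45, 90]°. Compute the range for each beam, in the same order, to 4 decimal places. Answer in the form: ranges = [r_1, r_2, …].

ranges = [0.2194, 0.1967, 0.3800, 1.4287, 2.0900]

beam 1: φ=-90°, α=240°
  cosα=-0.5000 sinα=-0.8660 | (3,1) | tMaxX 1.2400 tMaxY 0.2194 | tΔX 2.0000 tΔY 1.1547
    t=0.2194 [y] (3,0) — stop
  → r_1 = 0.2194
beam 2: φ=-45°, α=285°
  cosα=0.2588 sinα=-0.9659 | (3,1) | tMaxX 1.4682 tMaxY 0.1967 | tΔX 3.8637 tΔY 1.0353
    t=0.1967 [y] (3,0) — stop
  → r_2 = 0.1967
beam 3: φ=0°, α=330°
  cosα=0.8660 sinα=-0.5000 | (3,1) | tMaxX 0.4388 tMaxY 0.3800 | tΔX 1.1547 tΔY 2.0000
    t=0.3800 [y] (3,0) — stop
  → r_3 = 0.3800
beam 4: φ=45°, α=15°
  cosα=0.9659 sinα=0.2588 | (3,1) | tMaxX 0.3934 tMaxY 3.1296 | tΔX 1.0353 tΔY 3.8637
    t=0.3934 [x] (4,1)
    t=1.4287 [x] (5,1) — stop
  → r_4 = 1.4287
beam 5: φ=90°, α=60°
  cosα=0.5000 sinα=0.8660 | (3,1) | tMaxX 0.7600 tMaxY 0.9353 | tΔX 2.0000 tΔY 1.1547
    t=0.7600 [x] (4,1)
    t=0.9353 [y] (4,2)
    t=2.0900 [y] (4,3) — stop
  → r_5 = 2.0900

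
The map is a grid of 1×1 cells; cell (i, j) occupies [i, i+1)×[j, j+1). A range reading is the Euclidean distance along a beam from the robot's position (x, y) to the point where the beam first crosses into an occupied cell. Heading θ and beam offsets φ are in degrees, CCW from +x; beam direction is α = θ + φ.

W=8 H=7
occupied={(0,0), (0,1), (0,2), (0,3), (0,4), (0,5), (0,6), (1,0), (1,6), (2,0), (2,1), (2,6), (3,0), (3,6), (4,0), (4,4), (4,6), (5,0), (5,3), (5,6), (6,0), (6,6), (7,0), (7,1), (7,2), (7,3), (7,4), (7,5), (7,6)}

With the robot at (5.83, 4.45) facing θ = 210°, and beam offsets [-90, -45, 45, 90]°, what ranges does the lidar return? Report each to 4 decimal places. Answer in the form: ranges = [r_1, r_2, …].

ranges = [1.7898, 0.8593, 0.4659, 2.3400]

beam 1: φ=-90°, α=120°
  dir = (cos 120°, sin 120°) = (-0.5000, 0.8660); from cell (5,4)
  next x-line at t=1.6600, next y-line at t=0.6351; Δt_x=2.0000, Δt_y=1.1547
    y: enter (5,5) at t=0.6351
    x: enter (4,5) at t=1.6600
    y: enter (4,6) at t=1.7898 ← occupied
  → r_1 = 1.7898
beam 2: φ=-45°, α=165°
  dir = (cos 165°, sin 165°) = (-0.9659, 0.2588); from cell (5,4)
  next x-line at t=0.8593, next y-line at t=2.1250; Δt_x=1.0353, Δt_y=3.8637
    x: enter (4,4) at t=0.8593 ← occupied
  → r_2 = 0.8593
beam 3: φ=45°, α=255°
  dir = (cos 255°, sin 255°) = (-0.2588, -0.9659); from cell (5,4)
  next x-line at t=3.2069, next y-line at t=0.4659; Δt_x=3.8637, Δt_y=1.0353
    y: enter (5,3) at t=0.4659 ← occupied
  → r_3 = 0.4659
beam 4: φ=90°, α=300°
  dir = (cos 300°, sin 300°) = (0.5000, -0.8660); from cell (5,4)
  next x-line at t=0.3400, next y-line at t=0.5196; Δt_x=2.0000, Δt_y=1.1547
    x: enter (6,4) at t=0.3400
    y: enter (6,3) at t=0.5196
    y: enter (6,2) at t=1.6743
    x: enter (7,2) at t=2.3400 ← occupied
  → r_4 = 2.3400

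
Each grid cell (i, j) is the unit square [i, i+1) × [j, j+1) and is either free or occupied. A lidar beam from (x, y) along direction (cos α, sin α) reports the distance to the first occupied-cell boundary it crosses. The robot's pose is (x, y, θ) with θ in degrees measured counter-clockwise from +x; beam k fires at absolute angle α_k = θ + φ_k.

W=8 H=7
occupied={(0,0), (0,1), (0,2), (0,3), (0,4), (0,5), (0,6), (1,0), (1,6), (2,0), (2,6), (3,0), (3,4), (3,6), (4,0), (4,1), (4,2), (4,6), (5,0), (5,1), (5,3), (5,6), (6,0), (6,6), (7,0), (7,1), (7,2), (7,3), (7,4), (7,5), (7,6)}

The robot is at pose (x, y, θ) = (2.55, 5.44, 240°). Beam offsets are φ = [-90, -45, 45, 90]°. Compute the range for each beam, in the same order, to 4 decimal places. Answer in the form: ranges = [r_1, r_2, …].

beam 1: φ=-90°, α=150°
  direction (-0.8660, 0.5000); cell (2,5); t to first gridline: x 0.6351, y 1.1200 (then +1.1547 / +2.0000)
    (1,5) via x @ 0.6351
    (1,6) via y @ 1.1200  # hit
  → r_1 = 1.1200
beam 2: φ=-45°, α=195°
  direction (-0.9659, -0.2588); cell (2,5); t to first gridline: x 0.5694, y 1.7000 (then +1.0353 / +3.8637)
    (1,5) via x @ 0.5694
    (0,5) via x @ 1.6047  # hit
  → r_2 = 1.6047
beam 3: φ=45°, α=285°
  direction (0.2588, -0.9659); cell (2,5); t to first gridline: x 1.7387, y 0.4555 (then +3.8637 / +1.0353)
    (2,4) via y @ 0.4555
    (2,3) via y @ 1.4908
    (3,3) via x @ 1.7387
    (3,2) via y @ 2.5261
    (3,1) via y @ 3.5614
    (3,0) via y @ 4.5966  # hit
  → r_3 = 4.5966
beam 4: φ=90°, α=330°
  direction (0.8660, -0.5000); cell (2,5); t to first gridline: x 0.5196, y 0.8800 (then +1.1547 / +2.0000)
    (3,5) via x @ 0.5196
    (3,4) via y @ 0.8800  # hit
  → r_4 = 0.8800

ranges = [1.1200, 1.6047, 4.5966, 0.8800]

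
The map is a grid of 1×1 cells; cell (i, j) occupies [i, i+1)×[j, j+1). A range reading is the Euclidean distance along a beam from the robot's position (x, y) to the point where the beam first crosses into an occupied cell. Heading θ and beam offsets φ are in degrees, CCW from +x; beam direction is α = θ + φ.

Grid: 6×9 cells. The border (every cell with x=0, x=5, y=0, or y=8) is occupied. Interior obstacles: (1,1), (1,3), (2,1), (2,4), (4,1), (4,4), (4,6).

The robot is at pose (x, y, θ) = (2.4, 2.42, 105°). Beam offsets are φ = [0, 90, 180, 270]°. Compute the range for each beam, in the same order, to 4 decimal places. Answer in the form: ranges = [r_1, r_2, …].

beam 1: φ=0°, α=105°
  cosα=-0.2588 sinα=0.9659 | (2,2) | tMaxX 1.5455 tMaxY 0.6005 | tΔX 3.8637 tΔY 1.0353
    t=0.6005 [y] (2,3)
    t=1.5455 [x] (1,3) — stop
  → r_1 = 1.5455
beam 2: φ=90°, α=195°
  cosα=-0.9659 sinα=-0.2588 | (2,2) | tMaxX 0.4141 tMaxY 1.6228 | tΔX 1.0353 tΔY 3.8637
    t=0.4141 [x] (1,2)
    t=1.4494 [x] (0,2) — stop
  → r_2 = 1.4494
beam 3: φ=180°, α=285°
  cosα=0.2588 sinα=-0.9659 | (2,2) | tMaxX 2.3182 tMaxY 0.4348 | tΔX 3.8637 tΔY 1.0353
    t=0.4348 [y] (2,1) — stop
  → r_3 = 0.4348
beam 4: φ=270°, α=15°
  cosα=0.9659 sinα=0.2588 | (2,2) | tMaxX 0.6212 tMaxY 2.2409 | tΔX 1.0353 tΔY 3.8637
    t=0.6212 [x] (3,2)
    t=1.6564 [x] (4,2)
    t=2.2409 [y] (4,3)
    t=2.6917 [x] (5,3) — stop
  → r_4 = 2.6917

ranges = [1.5455, 1.4494, 0.4348, 2.6917]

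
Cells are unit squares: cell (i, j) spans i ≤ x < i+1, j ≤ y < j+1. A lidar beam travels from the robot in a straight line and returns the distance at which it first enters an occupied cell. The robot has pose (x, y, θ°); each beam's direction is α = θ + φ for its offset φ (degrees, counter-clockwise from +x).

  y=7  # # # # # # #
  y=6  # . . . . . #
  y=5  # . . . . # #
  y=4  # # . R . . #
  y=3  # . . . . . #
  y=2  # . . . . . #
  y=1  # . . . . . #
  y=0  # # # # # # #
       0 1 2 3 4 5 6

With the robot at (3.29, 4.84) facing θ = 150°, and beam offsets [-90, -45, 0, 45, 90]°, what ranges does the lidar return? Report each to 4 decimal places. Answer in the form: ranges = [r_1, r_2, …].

beam 1: φ=-90°, α=60°
  direction (0.5000, 0.8660); cell (3,4); t to first gridline: x 1.4200, y 0.1848 (then +2.0000 / +1.1547)
    (3,5) via y @ 0.1848
    (3,6) via y @ 1.3395
    (4,6) via x @ 1.4200
    (4,7) via y @ 2.4942  # hit
  → r_1 = 2.4942
beam 2: φ=-45°, α=105°
  direction (-0.2588, 0.9659); cell (3,4); t to first gridline: x 1.1205, y 0.1656 (then +3.8637 / +1.0353)
    (3,5) via y @ 0.1656
    (2,5) via x @ 1.1205
    (2,6) via y @ 1.2009
    (2,7) via y @ 2.2362  # hit
  → r_2 = 2.2362
beam 3: φ=0°, α=150°
  direction (-0.8660, 0.5000); cell (3,4); t to first gridline: x 0.3349, y 0.3200 (then +1.1547 / +2.0000)
    (3,5) via y @ 0.3200
    (2,5) via x @ 0.3349
    (1,5) via x @ 1.4896
    (1,6) via y @ 2.3200
    (0,6) via x @ 2.6443  # hit
  → r_3 = 2.6443
beam 4: φ=45°, α=195°
  direction (-0.9659, -0.2588); cell (3,4); t to first gridline: x 0.3002, y 3.2455 (then +1.0353 / +3.8637)
    (2,4) via x @ 0.3002
    (1,4) via x @ 1.3355  # hit
  → r_4 = 1.3355
beam 5: φ=90°, α=240°
  direction (-0.5000, -0.8660); cell (3,4); t to first gridline: x 0.5800, y 0.9699 (then +2.0000 / +1.1547)
    (2,4) via x @ 0.5800
    (2,3) via y @ 0.9699
    (2,2) via y @ 2.1246
    (1,2) via x @ 2.5800
    (1,1) via y @ 3.2793
    (1,0) via y @ 4.4341  # hit
  → r_5 = 4.4341

ranges = [2.4942, 2.2362, 2.6443, 1.3355, 4.4341]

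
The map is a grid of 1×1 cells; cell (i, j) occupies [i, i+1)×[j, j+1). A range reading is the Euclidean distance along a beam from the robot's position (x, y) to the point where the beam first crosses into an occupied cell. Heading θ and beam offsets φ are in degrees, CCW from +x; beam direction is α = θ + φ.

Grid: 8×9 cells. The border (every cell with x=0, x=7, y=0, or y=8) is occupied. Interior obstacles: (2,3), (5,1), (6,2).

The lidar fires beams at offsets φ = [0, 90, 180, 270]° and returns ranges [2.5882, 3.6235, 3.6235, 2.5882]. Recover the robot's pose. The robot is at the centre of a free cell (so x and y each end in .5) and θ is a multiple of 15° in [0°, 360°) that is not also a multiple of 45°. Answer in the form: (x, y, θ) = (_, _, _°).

(x, y, θ) = (4.5, 5.5, 105°)

The pose lattice has 39·16 = 624 candidates. Test each by forward raycasting.
  (5.5, 3.5, 15°): beam 1 = 1.5529 ≠ 2.5882 ✗
  (5.5, 3.5, 60°): beam 1 = 3.0000 ≠ 2.5882 ✗
  (1.5, 6.5, 120°): beam 1 = 1.0000 ≠ 2.5882 ✗
  (2.5, 6.5, 105°): beam 1 = 1.5529 ≠ 2.5882 ✗
  (5.5, 6.5, 120°): beam 1 = 1.7321 ≠ 2.5882 ✗
  …
  (4.5, 5.5, 105°): r_1=2.5882, r_2=3.6235, r_3=3.6235, r_4=2.5882 — all match ✓
Unique over the lattice → pose = (4.5, 5.5, 105°).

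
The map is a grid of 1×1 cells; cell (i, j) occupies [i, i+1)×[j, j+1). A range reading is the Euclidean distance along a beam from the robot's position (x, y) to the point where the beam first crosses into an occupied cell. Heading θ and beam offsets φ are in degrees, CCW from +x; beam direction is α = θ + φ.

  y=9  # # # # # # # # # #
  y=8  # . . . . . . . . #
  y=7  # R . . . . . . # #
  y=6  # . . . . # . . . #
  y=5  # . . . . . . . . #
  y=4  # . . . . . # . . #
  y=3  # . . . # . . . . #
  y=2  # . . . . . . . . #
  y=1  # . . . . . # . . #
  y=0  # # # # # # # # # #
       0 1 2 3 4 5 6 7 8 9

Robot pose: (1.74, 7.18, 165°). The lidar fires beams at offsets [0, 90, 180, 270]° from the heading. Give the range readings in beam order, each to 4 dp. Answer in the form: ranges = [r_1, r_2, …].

beam 1: φ=0°, α=165°
  direction (-0.9659, 0.2588); cell (1,7); t to first gridline: x 0.7661, y 3.1682 (then +1.0353 / +3.8637)
    (0,7) via x @ 0.7661  # hit
  → r_1 = 0.7661
beam 2: φ=90°, α=255°
  direction (-0.2588, -0.9659); cell (1,7); t to first gridline: x 2.8591, y 0.1863 (then +3.8637 / +1.0353)
    (1,6) via y @ 0.1863
    (1,5) via y @ 1.2216
    (1,4) via y @ 2.2569
    (0,4) via x @ 2.8591  # hit
  → r_2 = 2.8591
beam 3: φ=180°, α=345°
  direction (0.9659, -0.2588); cell (1,7); t to first gridline: x 0.2692, y 0.6955 (then +1.0353 / +3.8637)
    (2,7) via x @ 0.2692
    (2,6) via y @ 0.6955
    (3,6) via x @ 1.3044
    (4,6) via x @ 2.3397
    (5,6) via x @ 3.3750  # hit
  → r_3 = 3.3750
beam 4: φ=270°, α=75°
  direction (0.2588, 0.9659); cell (1,7); t to first gridline: x 1.0046, y 0.8489 (then +3.8637 / +1.0353)
    (1,8) via y @ 0.8489
    (2,8) via x @ 1.0046
    (2,9) via y @ 1.8842  # hit
  → r_4 = 1.8842

ranges = [0.7661, 2.8591, 3.3750, 1.8842]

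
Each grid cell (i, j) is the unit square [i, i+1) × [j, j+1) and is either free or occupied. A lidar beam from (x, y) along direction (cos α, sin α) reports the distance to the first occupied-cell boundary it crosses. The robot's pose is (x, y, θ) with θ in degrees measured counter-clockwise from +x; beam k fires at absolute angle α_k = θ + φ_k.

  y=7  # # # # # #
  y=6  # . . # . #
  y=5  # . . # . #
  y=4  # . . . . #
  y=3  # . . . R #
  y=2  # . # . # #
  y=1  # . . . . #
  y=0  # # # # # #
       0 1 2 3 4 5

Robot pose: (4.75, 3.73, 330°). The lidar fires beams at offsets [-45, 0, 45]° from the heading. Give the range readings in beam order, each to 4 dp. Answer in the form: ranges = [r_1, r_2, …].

beam 1: φ=-45°, α=285°
  dir = (cos 285°, sin 285°) = (0.2588, -0.9659); from cell (4,3)
  next x-line at t=0.9659, next y-line at t=0.7558; Δt_x=3.8637, Δt_y=1.0353
    y: enter (4,2) at t=0.7558 ← occupied
  → r_1 = 0.7558
beam 2: φ=0°, α=330°
  dir = (cos 330°, sin 330°) = (0.8660, -0.5000); from cell (4,3)
  next x-line at t=0.2887, next y-line at t=1.4600; Δt_x=1.1547, Δt_y=2.0000
    x: enter (5,3) at t=0.2887 ← occupied
  → r_2 = 0.2887
beam 3: φ=45°, α=15°
  dir = (cos 15°, sin 15°) = (0.9659, 0.2588); from cell (4,3)
  next x-line at t=0.2588, next y-line at t=1.0432; Δt_x=1.0353, Δt_y=3.8637
    x: enter (5,3) at t=0.2588 ← occupied
  → r_3 = 0.2588

ranges = [0.7558, 0.2887, 0.2588]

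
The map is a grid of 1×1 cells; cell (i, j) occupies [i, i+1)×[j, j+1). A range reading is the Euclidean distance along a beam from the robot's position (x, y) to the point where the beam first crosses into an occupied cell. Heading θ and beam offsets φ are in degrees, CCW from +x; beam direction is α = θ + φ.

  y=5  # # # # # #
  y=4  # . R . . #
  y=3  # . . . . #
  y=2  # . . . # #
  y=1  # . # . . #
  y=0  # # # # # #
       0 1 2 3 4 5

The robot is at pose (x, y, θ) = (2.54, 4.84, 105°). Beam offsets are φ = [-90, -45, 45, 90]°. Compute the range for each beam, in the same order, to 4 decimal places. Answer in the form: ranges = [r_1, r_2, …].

ranges = [0.6182, 0.1848, 0.3200, 1.5943]

beam 1: φ=-90°, α=15°
  direction (0.9659, 0.2588); cell (2,4); t to first gridline: x 0.4762, y 0.6182 (then +1.0353 / +3.8637)
    (3,4) via x @ 0.4762
    (3,5) via y @ 0.6182  # hit
  → r_1 = 0.6182
beam 2: φ=-45°, α=60°
  direction (0.5000, 0.8660); cell (2,4); t to first gridline: x 0.9200, y 0.1848 (then +2.0000 / +1.1547)
    (2,5) via y @ 0.1848  # hit
  → r_2 = 0.1848
beam 3: φ=45°, α=150°
  direction (-0.8660, 0.5000); cell (2,4); t to first gridline: x 0.6235, y 0.3200 (then +1.1547 / +2.0000)
    (2,5) via y @ 0.3200  # hit
  → r_3 = 0.3200
beam 4: φ=90°, α=195°
  direction (-0.9659, -0.2588); cell (2,4); t to first gridline: x 0.5590, y 3.2455 (then +1.0353 / +3.8637)
    (1,4) via x @ 0.5590
    (0,4) via x @ 1.5943  # hit
  → r_4 = 1.5943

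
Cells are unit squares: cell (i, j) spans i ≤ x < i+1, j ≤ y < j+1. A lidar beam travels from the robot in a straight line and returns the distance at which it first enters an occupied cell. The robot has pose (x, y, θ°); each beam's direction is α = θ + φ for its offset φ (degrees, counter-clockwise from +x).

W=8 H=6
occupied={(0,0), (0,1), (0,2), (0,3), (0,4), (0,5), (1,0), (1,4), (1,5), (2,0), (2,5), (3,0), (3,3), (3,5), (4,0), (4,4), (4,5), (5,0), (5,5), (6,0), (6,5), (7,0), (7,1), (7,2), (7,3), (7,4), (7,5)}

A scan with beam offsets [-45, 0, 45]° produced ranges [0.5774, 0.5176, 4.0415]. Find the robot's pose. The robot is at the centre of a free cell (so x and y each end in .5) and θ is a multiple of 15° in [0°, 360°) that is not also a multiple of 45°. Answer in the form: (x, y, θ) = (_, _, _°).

(x, y, θ) = (5.5, 4.5, 195°)

Enumerate (i+0.5, j+0.5, θ) over the 21 free cells and 16 admissible headings. For each, cast all 3 beams and compare to the given ranges.
  (3.5, 4.5, 60°): beam 1 = 0.5176 ≠ 0.5774 ✗
  (1.5, 2.5, 300°): beam 1 = 1.5529 ≠ 0.5774 ✗
  (6.5, 2.5, 30°): beam 1 = 0.5176 ≠ 0.5774 ✗
  (5.5, 1.5, 150°): beam 1 = 2.5882 ≠ 0.5774 ✗
  (2.5, 3.5, 105°): beam 1 = 1.7321 ≠ 0.5774 ✗
  …
  (5.5, 4.5, 195°): r_1=0.5774, r_2=0.5176, r_3=4.0415 — all match ✓
Only this pose fits every beam.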